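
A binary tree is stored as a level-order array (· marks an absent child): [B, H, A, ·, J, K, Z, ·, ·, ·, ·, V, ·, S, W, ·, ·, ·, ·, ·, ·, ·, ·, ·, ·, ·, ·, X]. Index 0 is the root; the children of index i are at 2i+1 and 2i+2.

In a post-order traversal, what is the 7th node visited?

W

Post-order visits the left subtree, then the right subtree, then the node.
At B: go left to H.
  At H: no left child.
  At H: go right to J.
    J is a leaf — visit J.
  Visit H.
At B: go right to A.
  At A: go left to K.
    At K: go left to V.
      V is a leaf — visit V.
    At K: no right child.
    Visit K.
  At A: go right to Z.
    At Z: go left to S.
      At S: go left to X.
        X is a leaf — visit X.
      At S: no right child.
      Visit S.
    At Z: go right to W.
      W is a leaf — visit W.
    Visit Z.
  Visit A.
Visit B.
Full post-order sequence: J, H, V, K, X, S, W, Z, A, B.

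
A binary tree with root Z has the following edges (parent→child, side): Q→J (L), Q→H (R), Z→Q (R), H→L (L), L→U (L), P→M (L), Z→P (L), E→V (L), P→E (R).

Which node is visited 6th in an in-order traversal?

In-order visits the left subtree, then the node, then the right subtree.
At Z: go left to P.
  At P: go left to M.
    M is a leaf — visit M.
  Visit P.
  At P: go right to E.
    At E: go left to V.
      V is a leaf — visit V.
    Visit E.
    At E: no right child.
Visit Z.
At Z: go right to Q.
  At Q: go left to J.
    J is a leaf — visit J.
  Visit Q.
  At Q: go right to H.
    At H: go left to L.
      At L: go left to U.
        U is a leaf — visit U.
      Visit L.
      At L: no right child.
    Visit H.
    At H: no right child.
Full in-order sequence: M, P, V, E, Z, J, Q, U, L, H.

J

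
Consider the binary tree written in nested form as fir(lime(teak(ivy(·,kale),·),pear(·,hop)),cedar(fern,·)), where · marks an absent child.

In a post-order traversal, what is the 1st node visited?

kale

Post-order visits the left subtree, then the right subtree, then the node.
At fir: go left to lime.
  At lime: go left to teak.
    At teak: go left to ivy.
      At ivy: no left child.
      At ivy: go right to kale.
        kale is a leaf — visit kale.
      Visit ivy.
    At teak: no right child.
    Visit teak.
  At lime: go right to pear.
    At pear: no left child.
    At pear: go right to hop.
      hop is a leaf — visit hop.
    Visit pear.
  Visit lime.
At fir: go right to cedar.
  At cedar: go left to fern.
    fern is a leaf — visit fern.
  At cedar: no right child.
  Visit cedar.
Visit fir.
Full post-order sequence: kale, ivy, teak, hop, pear, lime, fern, cedar, fir.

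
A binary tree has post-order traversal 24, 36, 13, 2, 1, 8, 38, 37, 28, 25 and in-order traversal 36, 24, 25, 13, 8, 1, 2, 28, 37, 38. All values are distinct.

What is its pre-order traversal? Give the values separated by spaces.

25 36 24 28 8 13 1 2 37 38

The last element of post-order is the root; it splits in-order into left and right subtrees.
Root 25: left subtree has 2 nodes {36, 24}, right has 7 {13, 8, 1, 2, 28, 37, 38}.
  Root 36: left subtree has 0 nodes { }, right has 1 {24}.
  Root 28: left subtree has 4 nodes {13, 8, 1, 2}, right has 2 {37, 38}.
    Root 8: left subtree has 1 node {13}, right has 2 {1, 2}.
      Root 1: left subtree has 0 nodes { }, right has 1 {2}.
    Root 37: left subtree has 0 nodes { }, right has 1 {38}.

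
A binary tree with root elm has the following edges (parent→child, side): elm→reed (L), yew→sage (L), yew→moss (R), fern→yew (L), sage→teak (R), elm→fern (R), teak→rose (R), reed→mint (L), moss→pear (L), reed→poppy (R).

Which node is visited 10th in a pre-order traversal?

Pre-order visits the node, then its left subtree, then its right subtree.
Visit elm.
At elm: go left to reed.
  Visit reed.
  At reed: go left to mint.
    mint is a leaf — visit mint.
  At reed: go right to poppy.
    poppy is a leaf — visit poppy.
At elm: go right to fern.
  Visit fern.
  At fern: go left to yew.
    Visit yew.
    At yew: go left to sage.
      Visit sage.
      At sage: no left child.
      At sage: go right to teak.
        Visit teak.
        At teak: no left child.
        At teak: go right to rose.
          rose is a leaf — visit rose.
    At yew: go right to moss.
      Visit moss.
      At moss: go left to pear.
        pear is a leaf — visit pear.
      At moss: no right child.
  At fern: no right child.
Full pre-order sequence: elm, reed, mint, poppy, fern, yew, sage, teak, rose, moss, pear.

moss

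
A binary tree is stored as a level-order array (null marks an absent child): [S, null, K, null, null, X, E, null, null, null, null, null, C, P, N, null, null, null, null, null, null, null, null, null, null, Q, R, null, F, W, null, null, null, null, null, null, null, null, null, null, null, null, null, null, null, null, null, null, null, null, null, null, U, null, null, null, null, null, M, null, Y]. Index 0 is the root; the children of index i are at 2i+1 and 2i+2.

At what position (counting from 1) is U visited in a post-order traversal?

1

Post-order visits the left subtree, then the right subtree, then the node.
At S: no left child.
At S: go right to K.
  At K: go left to X.
    At X: no left child.
    At X: go right to C.
      At C: go left to Q.
        At Q: no left child.
        At Q: go right to U.
          U is a leaf — visit U.
        Visit Q.
      At C: go right to R.
        R is a leaf — visit R.
      Visit C.
    Visit X.
  At K: go right to E.
    At E: go left to P.
      At P: no left child.
      At P: go right to F.
        At F: no left child.
        At F: go right to M.
          M is a leaf — visit M.
        Visit F.
      Visit P.
    At E: go right to N.
      At N: go left to W.
        At W: no left child.
        At W: go right to Y.
          Y is a leaf — visit Y.
        Visit W.
      At N: no right child.
      Visit N.
    Visit E.
  Visit K.
Visit S.
Full post-order sequence: U, Q, R, C, X, M, F, P, Y, W, N, E, K, S.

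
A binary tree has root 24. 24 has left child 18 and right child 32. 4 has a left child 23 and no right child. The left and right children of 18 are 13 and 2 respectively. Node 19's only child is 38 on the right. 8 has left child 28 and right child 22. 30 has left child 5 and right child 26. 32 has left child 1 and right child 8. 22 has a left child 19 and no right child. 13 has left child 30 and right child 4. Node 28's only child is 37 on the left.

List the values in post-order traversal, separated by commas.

Post-order visits the left subtree, then the right subtree, then the node.
At 24: go left to 18.
  At 18: go left to 13.
    At 13: go left to 30.
      At 30: go left to 5.
        5 is a leaf — visit 5.
      At 30: go right to 26.
        26 is a leaf — visit 26.
      Visit 30.
    At 13: go right to 4.
      At 4: go left to 23.
        23 is a leaf — visit 23.
      At 4: no right child.
      Visit 4.
    Visit 13.
  At 18: go right to 2.
    2 is a leaf — visit 2.
  Visit 18.
At 24: go right to 32.
  At 32: go left to 1.
    1 is a leaf — visit 1.
  At 32: go right to 8.
    At 8: go left to 28.
      At 28: go left to 37.
        37 is a leaf — visit 37.
      At 28: no right child.
      Visit 28.
    At 8: go right to 22.
      At 22: go left to 19.
        At 19: no left child.
        At 19: go right to 38.
          38 is a leaf — visit 38.
        Visit 19.
      At 22: no right child.
      Visit 22.
    Visit 8.
  Visit 32.
Visit 24.

5, 26, 30, 23, 4, 13, 2, 18, 1, 37, 28, 38, 19, 22, 8, 32, 24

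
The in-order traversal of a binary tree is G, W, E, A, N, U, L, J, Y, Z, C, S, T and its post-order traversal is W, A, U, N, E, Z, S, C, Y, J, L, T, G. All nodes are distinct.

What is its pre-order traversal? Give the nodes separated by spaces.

G T L E W N A U J Y C Z S

The last element of post-order is the root; it splits in-order into left and right subtrees.
Root G: left subtree has 0 nodes { }, right has 12 {W, E, A, N, U, L, J, Y, Z, C, S, T}.
  Root T: left subtree has 11 nodes {W, E, A, N, U, L, J, Y, Z, C, S}, right has 0 { }.
    Root L: left subtree has 5 nodes {W, E, A, N, U}, right has 5 {J, Y, Z, C, S}.
      Root E: left subtree has 1 node {W}, right has 3 {A, N, U}.
        Root N: left subtree has 1 node {A}, right has 1 {U}.
      Root J: left subtree has 0 nodes { }, right has 4 {Y, Z, C, S}.
        Root Y: left subtree has 0 nodes { }, right has 3 {Z, C, S}.
          Root C: left subtree has 1 node {Z}, right has 1 {S}.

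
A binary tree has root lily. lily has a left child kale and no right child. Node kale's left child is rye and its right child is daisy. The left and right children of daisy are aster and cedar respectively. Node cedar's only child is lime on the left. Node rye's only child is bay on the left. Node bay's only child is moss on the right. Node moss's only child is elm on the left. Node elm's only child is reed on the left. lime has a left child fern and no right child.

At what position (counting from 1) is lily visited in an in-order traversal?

12

In-order visits the left subtree, then the node, then the right subtree.
At lily: go left to kale.
  At kale: go left to rye.
    At rye: go left to bay.
      At bay: no left child.
      Visit bay.
      At bay: go right to moss.
        At moss: go left to elm.
          At elm: go left to reed.
            reed is a leaf — visit reed.
          Visit elm.
          At elm: no right child.
        Visit moss.
        At moss: no right child.
    Visit rye.
    At rye: no right child.
  Visit kale.
  At kale: go right to daisy.
    At daisy: go left to aster.
      aster is a leaf — visit aster.
    Visit daisy.
    At daisy: go right to cedar.
      At cedar: go left to lime.
        At lime: go left to fern.
          fern is a leaf — visit fern.
        Visit lime.
        At lime: no right child.
      Visit cedar.
      At cedar: no right child.
Visit lily.
At lily: no right child.
Full in-order sequence: bay, reed, elm, moss, rye, kale, aster, daisy, fern, lime, cedar, lily.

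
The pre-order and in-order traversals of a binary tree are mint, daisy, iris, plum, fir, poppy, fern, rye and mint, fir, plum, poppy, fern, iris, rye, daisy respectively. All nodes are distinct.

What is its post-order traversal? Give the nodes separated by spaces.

fir fern poppy plum rye iris daisy mint

The first element of pre-order is the root; it splits in-order into left and right subtrees.
Root mint: left subtree has 0 nodes { }, right has 7 {fir, plum, poppy, fern, iris, rye, daisy}.
  Root daisy: left subtree has 6 nodes {fir, plum, poppy, fern, iris, rye}, right has 0 { }.
    Root iris: left subtree has 4 nodes {fir, plum, poppy, fern}, right has 1 {rye}.
      Root plum: left subtree has 1 node {fir}, right has 2 {poppy, fern}.
        Root poppy: left subtree has 0 nodes { }, right has 1 {fern}.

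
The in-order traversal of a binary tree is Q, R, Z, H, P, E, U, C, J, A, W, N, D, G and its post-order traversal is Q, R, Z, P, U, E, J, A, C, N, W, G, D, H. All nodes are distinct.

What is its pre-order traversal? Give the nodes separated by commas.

H, Z, R, Q, D, W, C, E, P, U, A, J, N, G

The last element of post-order is the root; it splits in-order into left and right subtrees.
Root H: left subtree has 3 nodes {Q, R, Z}, right has 10 {P, E, U, C, J, A, W, N, D, G}.
  Root Z: left subtree has 2 nodes {Q, R}, right has 0 { }.
    Root R: left subtree has 1 node {Q}, right has 0 { }.
  Root D: left subtree has 8 nodes {P, E, U, C, J, A, W, N}, right has 1 {G}.
    Root W: left subtree has 6 nodes {P, E, U, C, J, A}, right has 1 {N}.
      Root C: left subtree has 3 nodes {P, E, U}, right has 2 {J, A}.
        Root E: left subtree has 1 node {P}, right has 1 {U}.
        Root A: left subtree has 1 node {J}, right has 0 { }.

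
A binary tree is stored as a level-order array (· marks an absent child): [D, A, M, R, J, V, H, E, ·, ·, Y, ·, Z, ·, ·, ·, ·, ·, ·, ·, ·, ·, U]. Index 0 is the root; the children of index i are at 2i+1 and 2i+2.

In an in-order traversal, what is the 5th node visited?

Y

In-order visits the left subtree, then the node, then the right subtree.
At D: go left to A.
  At A: go left to R.
    At R: go left to E.
      E is a leaf — visit E.
    Visit R.
    At R: no right child.
  Visit A.
  At A: go right to J.
    At J: no left child.
    Visit J.
    At J: go right to Y.
      At Y: no left child.
      Visit Y.
      At Y: go right to U.
        U is a leaf — visit U.
Visit D.
At D: go right to M.
  At M: go left to V.
    At V: no left child.
    Visit V.
    At V: go right to Z.
      Z is a leaf — visit Z.
  Visit M.
  At M: go right to H.
    H is a leaf — visit H.
Full in-order sequence: E, R, A, J, Y, U, D, V, Z, M, H.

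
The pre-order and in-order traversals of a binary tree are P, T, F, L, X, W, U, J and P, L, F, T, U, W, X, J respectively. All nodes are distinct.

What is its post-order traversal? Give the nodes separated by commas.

L, F, U, W, J, X, T, P

The first element of pre-order is the root; it splits in-order into left and right subtrees.
Root P: left subtree has 0 nodes { }, right has 7 {L, F, T, U, W, X, J}.
  Root T: left subtree has 2 nodes {L, F}, right has 4 {U, W, X, J}.
    Root F: left subtree has 1 node {L}, right has 0 { }.
    Root X: left subtree has 2 nodes {U, W}, right has 1 {J}.
      Root W: left subtree has 1 node {U}, right has 0 { }.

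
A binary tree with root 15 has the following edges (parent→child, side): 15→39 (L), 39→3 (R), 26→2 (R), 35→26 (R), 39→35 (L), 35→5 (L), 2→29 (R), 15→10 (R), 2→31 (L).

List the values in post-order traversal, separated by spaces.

5 31 29 2 26 35 3 39 10 15

Post-order visits the left subtree, then the right subtree, then the node.
At 15: go left to 39.
  At 39: go left to 35.
    At 35: go left to 5.
      5 is a leaf — visit 5.
    At 35: go right to 26.
      At 26: no left child.
      At 26: go right to 2.
        At 2: go left to 31.
          31 is a leaf — visit 31.
        At 2: go right to 29.
          29 is a leaf — visit 29.
        Visit 2.
      Visit 26.
    Visit 35.
  At 39: go right to 3.
    3 is a leaf — visit 3.
  Visit 39.
At 15: go right to 10.
  10 is a leaf — visit 10.
Visit 15.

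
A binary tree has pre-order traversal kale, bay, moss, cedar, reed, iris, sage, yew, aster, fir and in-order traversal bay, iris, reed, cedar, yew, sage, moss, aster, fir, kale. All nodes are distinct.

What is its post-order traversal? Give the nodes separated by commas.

The first element of pre-order is the root; it splits in-order into left and right subtrees.
Root kale: left subtree has 9 nodes {bay, iris, reed, cedar, yew, sage, moss, aster, fir}, right has 0 { }.
  Root bay: left subtree has 0 nodes { }, right has 8 {iris, reed, cedar, yew, sage, moss, aster, fir}.
    Root moss: left subtree has 5 nodes {iris, reed, cedar, yew, sage}, right has 2 {aster, fir}.
      Root cedar: left subtree has 2 nodes {iris, reed}, right has 2 {yew, sage}.
        Root reed: left subtree has 1 node {iris}, right has 0 { }.
        Root sage: left subtree has 1 node {yew}, right has 0 { }.
      Root aster: left subtree has 0 nodes { }, right has 1 {fir}.

iris, reed, yew, sage, cedar, fir, aster, moss, bay, kale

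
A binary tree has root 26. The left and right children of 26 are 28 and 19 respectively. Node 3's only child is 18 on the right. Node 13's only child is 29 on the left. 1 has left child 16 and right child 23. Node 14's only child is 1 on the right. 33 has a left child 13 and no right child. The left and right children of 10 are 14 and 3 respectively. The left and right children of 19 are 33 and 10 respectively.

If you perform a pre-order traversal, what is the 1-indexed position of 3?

Pre-order visits the node, then its left subtree, then its right subtree.
Visit 26.
At 26: go left to 28.
  28 is a leaf — visit 28.
At 26: go right to 19.
  Visit 19.
  At 19: go left to 33.
    Visit 33.
    At 33: go left to 13.
      Visit 13.
      At 13: go left to 29.
        29 is a leaf — visit 29.
      At 13: no right child.
    At 33: no right child.
  At 19: go right to 10.
    Visit 10.
    At 10: go left to 14.
      Visit 14.
      At 14: no left child.
      At 14: go right to 1.
        Visit 1.
        At 1: go left to 16.
          16 is a leaf — visit 16.
        At 1: go right to 23.
          23 is a leaf — visit 23.
    At 10: go right to 3.
      Visit 3.
      At 3: no left child.
      At 3: go right to 18.
        18 is a leaf — visit 18.
Full pre-order sequence: 26, 28, 19, 33, 13, 29, 10, 14, 1, 16, 23, 3, 18.

12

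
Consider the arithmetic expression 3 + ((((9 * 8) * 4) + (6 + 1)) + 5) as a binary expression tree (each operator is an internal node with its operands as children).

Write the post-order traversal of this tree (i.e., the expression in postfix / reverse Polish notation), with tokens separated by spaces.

Post-order on an expression tree gives postfix notation: for each operator, emit left operand, right operand, then the operator.

3 9 8 * 4 * 6 1 + + 5 + +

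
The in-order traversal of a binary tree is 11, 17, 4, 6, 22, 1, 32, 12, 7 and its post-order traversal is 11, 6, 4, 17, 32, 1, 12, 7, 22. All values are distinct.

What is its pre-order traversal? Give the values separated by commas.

The last element of post-order is the root; it splits in-order into left and right subtrees.
Root 22: left subtree has 4 nodes {11, 17, 4, 6}, right has 4 {1, 32, 12, 7}.
  Root 17: left subtree has 1 node {11}, right has 2 {4, 6}.
    Root 4: left subtree has 0 nodes { }, right has 1 {6}.
  Root 7: left subtree has 3 nodes {1, 32, 12}, right has 0 { }.
    Root 12: left subtree has 2 nodes {1, 32}, right has 0 { }.
      Root 1: left subtree has 0 nodes { }, right has 1 {32}.

22, 17, 11, 4, 6, 7, 12, 1, 32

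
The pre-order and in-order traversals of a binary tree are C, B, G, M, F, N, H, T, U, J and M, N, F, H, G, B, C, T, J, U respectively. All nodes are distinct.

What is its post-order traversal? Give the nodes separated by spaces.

The first element of pre-order is the root; it splits in-order into left and right subtrees.
Root C: left subtree has 6 nodes {M, N, F, H, G, B}, right has 3 {T, J, U}.
  Root B: left subtree has 5 nodes {M, N, F, H, G}, right has 0 { }.
    Root G: left subtree has 4 nodes {M, N, F, H}, right has 0 { }.
      Root M: left subtree has 0 nodes { }, right has 3 {N, F, H}.
        Root F: left subtree has 1 node {N}, right has 1 {H}.
  Root T: left subtree has 0 nodes { }, right has 2 {J, U}.
    Root U: left subtree has 1 node {J}, right has 0 { }.

N H F M G B J U T C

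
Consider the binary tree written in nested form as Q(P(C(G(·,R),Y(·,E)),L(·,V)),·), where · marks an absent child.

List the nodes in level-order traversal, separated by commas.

Level-order visits nodes level by level from the root, left to right within each level.
Level 0: Q
Level 1: P
Level 2: C, L
Level 3: G, Y, V
Level 4: R, E

Q, P, C, L, G, Y, V, R, E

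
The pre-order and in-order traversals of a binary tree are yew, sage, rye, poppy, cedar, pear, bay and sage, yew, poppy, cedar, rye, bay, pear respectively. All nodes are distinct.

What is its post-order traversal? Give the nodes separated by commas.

The first element of pre-order is the root; it splits in-order into left and right subtrees.
Root yew: left subtree has 1 node {sage}, right has 5 {poppy, cedar, rye, bay, pear}.
  Root rye: left subtree has 2 nodes {poppy, cedar}, right has 2 {bay, pear}.
    Root poppy: left subtree has 0 nodes { }, right has 1 {cedar}.
    Root pear: left subtree has 1 node {bay}, right has 0 { }.

sage, cedar, poppy, bay, pear, rye, yew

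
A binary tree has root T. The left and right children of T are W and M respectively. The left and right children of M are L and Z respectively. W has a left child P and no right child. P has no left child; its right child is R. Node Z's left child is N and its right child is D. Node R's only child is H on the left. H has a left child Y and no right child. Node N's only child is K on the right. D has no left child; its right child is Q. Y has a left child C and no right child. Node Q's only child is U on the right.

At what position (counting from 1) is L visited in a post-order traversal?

7

Post-order visits the left subtree, then the right subtree, then the node.
At T: go left to W.
  At W: go left to P.
    At P: no left child.
    At P: go right to R.
      At R: go left to H.
        At H: go left to Y.
          At Y: go left to C.
            C is a leaf — visit C.
          At Y: no right child.
          Visit Y.
        At H: no right child.
        Visit H.
      At R: no right child.
      Visit R.
    Visit P.
  At W: no right child.
  Visit W.
At T: go right to M.
  At M: go left to L.
    L is a leaf — visit L.
  At M: go right to Z.
    At Z: go left to N.
      At N: no left child.
      At N: go right to K.
        K is a leaf — visit K.
      Visit N.
    At Z: go right to D.
      At D: no left child.
      At D: go right to Q.
        At Q: no left child.
        At Q: go right to U.
          U is a leaf — visit U.
        Visit Q.
      Visit D.
    Visit Z.
  Visit M.
Visit T.
Full post-order sequence: C, Y, H, R, P, W, L, K, N, U, Q, D, Z, M, T.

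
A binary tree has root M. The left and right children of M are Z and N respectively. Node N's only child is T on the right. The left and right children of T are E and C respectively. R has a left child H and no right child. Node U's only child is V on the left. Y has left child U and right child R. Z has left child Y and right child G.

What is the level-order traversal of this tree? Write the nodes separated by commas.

M, Z, N, Y, G, T, U, R, E, C, V, H

Level-order visits nodes level by level from the root, left to right within each level.
Level 0: M
Level 1: Z, N
Level 2: Y, G, T
Level 3: U, R, E, C
Level 4: V, H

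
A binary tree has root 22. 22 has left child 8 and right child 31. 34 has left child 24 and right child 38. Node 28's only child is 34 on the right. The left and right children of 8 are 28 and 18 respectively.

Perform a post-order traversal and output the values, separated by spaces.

Post-order visits the left subtree, then the right subtree, then the node.
At 22: go left to 8.
  At 8: go left to 28.
    At 28: no left child.
    At 28: go right to 34.
      At 34: go left to 24.
        24 is a leaf — visit 24.
      At 34: go right to 38.
        38 is a leaf — visit 38.
      Visit 34.
    Visit 28.
  At 8: go right to 18.
    18 is a leaf — visit 18.
  Visit 8.
At 22: go right to 31.
  31 is a leaf — visit 31.
Visit 22.

24 38 34 28 18 8 31 22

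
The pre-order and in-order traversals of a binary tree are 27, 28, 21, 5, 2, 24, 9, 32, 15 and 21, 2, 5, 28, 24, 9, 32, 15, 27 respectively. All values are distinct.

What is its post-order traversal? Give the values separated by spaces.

2 5 21 15 32 9 24 28 27

The first element of pre-order is the root; it splits in-order into left and right subtrees.
Root 27: left subtree has 8 nodes {21, 2, 5, 28, 24, 9, 32, 15}, right has 0 { }.
  Root 28: left subtree has 3 nodes {21, 2, 5}, right has 4 {24, 9, 32, 15}.
    Root 21: left subtree has 0 nodes { }, right has 2 {2, 5}.
      Root 5: left subtree has 1 node {2}, right has 0 { }.
    Root 24: left subtree has 0 nodes { }, right has 3 {9, 32, 15}.
      Root 9: left subtree has 0 nodes { }, right has 2 {32, 15}.
        Root 32: left subtree has 0 nodes { }, right has 1 {15}.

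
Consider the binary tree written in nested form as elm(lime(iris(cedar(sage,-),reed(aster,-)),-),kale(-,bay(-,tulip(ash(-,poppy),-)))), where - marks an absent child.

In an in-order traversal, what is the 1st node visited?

In-order visits the left subtree, then the node, then the right subtree.
At elm: go left to lime.
  At lime: go left to iris.
    At iris: go left to cedar.
      At cedar: go left to sage.
        sage is a leaf — visit sage.
      Visit cedar.
      At cedar: no right child.
    Visit iris.
    At iris: go right to reed.
      At reed: go left to aster.
        aster is a leaf — visit aster.
      Visit reed.
      At reed: no right child.
  Visit lime.
  At lime: no right child.
Visit elm.
At elm: go right to kale.
  At kale: no left child.
  Visit kale.
  At kale: go right to bay.
    At bay: no left child.
    Visit bay.
    At bay: go right to tulip.
      At tulip: go left to ash.
        At ash: no left child.
        Visit ash.
        At ash: go right to poppy.
          poppy is a leaf — visit poppy.
      Visit tulip.
      At tulip: no right child.
Full in-order sequence: sage, cedar, iris, aster, reed, lime, elm, kale, bay, ash, poppy, tulip.

sage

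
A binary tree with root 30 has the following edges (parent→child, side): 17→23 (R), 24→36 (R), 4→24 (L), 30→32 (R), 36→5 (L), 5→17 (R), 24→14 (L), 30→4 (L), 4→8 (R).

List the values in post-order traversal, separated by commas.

Post-order visits the left subtree, then the right subtree, then the node.
At 30: go left to 4.
  At 4: go left to 24.
    At 24: go left to 14.
      14 is a leaf — visit 14.
    At 24: go right to 36.
      At 36: go left to 5.
        At 5: no left child.
        At 5: go right to 17.
          At 17: no left child.
          At 17: go right to 23.
            23 is a leaf — visit 23.
          Visit 17.
        Visit 5.
      At 36: no right child.
      Visit 36.
    Visit 24.
  At 4: go right to 8.
    8 is a leaf — visit 8.
  Visit 4.
At 30: go right to 32.
  32 is a leaf — visit 32.
Visit 30.

14, 23, 17, 5, 36, 24, 8, 4, 32, 30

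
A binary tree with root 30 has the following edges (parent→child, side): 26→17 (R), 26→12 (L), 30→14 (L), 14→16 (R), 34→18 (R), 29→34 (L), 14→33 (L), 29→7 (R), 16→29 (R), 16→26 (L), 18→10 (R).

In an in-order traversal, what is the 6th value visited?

In-order visits the left subtree, then the node, then the right subtree.
At 30: go left to 14.
  At 14: go left to 33.
    33 is a leaf — visit 33.
  Visit 14.
  At 14: go right to 16.
    At 16: go left to 26.
      At 26: go left to 12.
        12 is a leaf — visit 12.
      Visit 26.
      At 26: go right to 17.
        17 is a leaf — visit 17.
    Visit 16.
    At 16: go right to 29.
      At 29: go left to 34.
        At 34: no left child.
        Visit 34.
        At 34: go right to 18.
          At 18: no left child.
          Visit 18.
          At 18: go right to 10.
            10 is a leaf — visit 10.
      Visit 29.
      At 29: go right to 7.
        7 is a leaf — visit 7.
Visit 30.
At 30: no right child.
Full in-order sequence: 33, 14, 12, 26, 17, 16, 34, 18, 10, 29, 7, 30.

16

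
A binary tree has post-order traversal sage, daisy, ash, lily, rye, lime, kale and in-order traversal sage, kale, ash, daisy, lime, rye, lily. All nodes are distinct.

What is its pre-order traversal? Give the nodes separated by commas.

kale, sage, lime, ash, daisy, rye, lily

The last element of post-order is the root; it splits in-order into left and right subtrees.
Root kale: left subtree has 1 node {sage}, right has 5 {ash, daisy, lime, rye, lily}.
  Root lime: left subtree has 2 nodes {ash, daisy}, right has 2 {rye, lily}.
    Root ash: left subtree has 0 nodes { }, right has 1 {daisy}.
    Root rye: left subtree has 0 nodes { }, right has 1 {lily}.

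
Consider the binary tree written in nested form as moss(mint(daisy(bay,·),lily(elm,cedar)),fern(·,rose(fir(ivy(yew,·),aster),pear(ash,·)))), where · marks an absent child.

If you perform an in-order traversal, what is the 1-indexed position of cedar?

In-order visits the left subtree, then the node, then the right subtree.
At moss: go left to mint.
  At mint: go left to daisy.
    At daisy: go left to bay.
      bay is a leaf — visit bay.
    Visit daisy.
    At daisy: no right child.
  Visit mint.
  At mint: go right to lily.
    At lily: go left to elm.
      elm is a leaf — visit elm.
    Visit lily.
    At lily: go right to cedar.
      cedar is a leaf — visit cedar.
Visit moss.
At moss: go right to fern.
  At fern: no left child.
  Visit fern.
  At fern: go right to rose.
    At rose: go left to fir.
      At fir: go left to ivy.
        At ivy: go left to yew.
          yew is a leaf — visit yew.
        Visit ivy.
        At ivy: no right child.
      Visit fir.
      At fir: go right to aster.
        aster is a leaf — visit aster.
    Visit rose.
    At rose: go right to pear.
      At pear: go left to ash.
        ash is a leaf — visit ash.
      Visit pear.
      At pear: no right child.
Full in-order sequence: bay, daisy, mint, elm, lily, cedar, moss, fern, yew, ivy, fir, aster, rose, ash, pear.

6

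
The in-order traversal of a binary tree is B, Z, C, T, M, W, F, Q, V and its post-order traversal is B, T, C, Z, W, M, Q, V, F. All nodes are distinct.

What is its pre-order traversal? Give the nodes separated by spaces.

F M Z B C T W V Q

The last element of post-order is the root; it splits in-order into left and right subtrees.
Root F: left subtree has 6 nodes {B, Z, C, T, M, W}, right has 2 {Q, V}.
  Root M: left subtree has 4 nodes {B, Z, C, T}, right has 1 {W}.
    Root Z: left subtree has 1 node {B}, right has 2 {C, T}.
      Root C: left subtree has 0 nodes { }, right has 1 {T}.
  Root V: left subtree has 1 node {Q}, right has 0 { }.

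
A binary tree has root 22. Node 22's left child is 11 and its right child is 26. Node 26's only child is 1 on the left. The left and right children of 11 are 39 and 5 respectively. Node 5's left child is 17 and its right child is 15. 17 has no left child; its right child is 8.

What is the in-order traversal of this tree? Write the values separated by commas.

In-order visits the left subtree, then the node, then the right subtree.
At 22: go left to 11.
  At 11: go left to 39.
    39 is a leaf — visit 39.
  Visit 11.
  At 11: go right to 5.
    At 5: go left to 17.
      At 17: no left child.
      Visit 17.
      At 17: go right to 8.
        8 is a leaf — visit 8.
    Visit 5.
    At 5: go right to 15.
      15 is a leaf — visit 15.
Visit 22.
At 22: go right to 26.
  At 26: go left to 1.
    1 is a leaf — visit 1.
  Visit 26.
  At 26: no right child.

39, 11, 17, 8, 5, 15, 22, 1, 26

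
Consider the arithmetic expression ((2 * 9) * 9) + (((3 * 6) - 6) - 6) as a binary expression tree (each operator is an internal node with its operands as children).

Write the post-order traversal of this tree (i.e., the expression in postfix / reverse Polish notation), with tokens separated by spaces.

Post-order on an expression tree gives postfix notation: for each operator, emit left operand, right operand, then the operator.

2 9 * 9 * 3 6 * 6 - 6 - +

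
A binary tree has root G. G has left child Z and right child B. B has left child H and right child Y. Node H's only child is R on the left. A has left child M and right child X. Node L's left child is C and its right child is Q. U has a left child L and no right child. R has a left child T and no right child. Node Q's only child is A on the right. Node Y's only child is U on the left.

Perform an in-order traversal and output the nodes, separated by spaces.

Z G T R H B C L Q M A X U Y

In-order visits the left subtree, then the node, then the right subtree.
At G: go left to Z.
  Z is a leaf — visit Z.
Visit G.
At G: go right to B.
  At B: go left to H.
    At H: go left to R.
      At R: go left to T.
        T is a leaf — visit T.
      Visit R.
      At R: no right child.
    Visit H.
    At H: no right child.
  Visit B.
  At B: go right to Y.
    At Y: go left to U.
      At U: go left to L.
        At L: go left to C.
          C is a leaf — visit C.
        Visit L.
        At L: go right to Q.
          At Q: no left child.
          Visit Q.
          At Q: go right to A.
            At A: go left to M.
              M is a leaf — visit M.
            Visit A.
            At A: go right to X.
              X is a leaf — visit X.
      Visit U.
      At U: no right child.
    Visit Y.
    At Y: no right child.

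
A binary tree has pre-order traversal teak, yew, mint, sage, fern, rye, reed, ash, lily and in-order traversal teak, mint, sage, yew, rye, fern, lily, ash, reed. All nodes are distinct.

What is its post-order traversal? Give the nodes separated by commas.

sage, mint, rye, lily, ash, reed, fern, yew, teak

The first element of pre-order is the root; it splits in-order into left and right subtrees.
Root teak: left subtree has 0 nodes { }, right has 8 {mint, sage, yew, rye, fern, lily, ash, reed}.
  Root yew: left subtree has 2 nodes {mint, sage}, right has 5 {rye, fern, lily, ash, reed}.
    Root mint: left subtree has 0 nodes { }, right has 1 {sage}.
    Root fern: left subtree has 1 node {rye}, right has 3 {lily, ash, reed}.
      Root reed: left subtree has 2 nodes {lily, ash}, right has 0 { }.
        Root ash: left subtree has 1 node {lily}, right has 0 { }.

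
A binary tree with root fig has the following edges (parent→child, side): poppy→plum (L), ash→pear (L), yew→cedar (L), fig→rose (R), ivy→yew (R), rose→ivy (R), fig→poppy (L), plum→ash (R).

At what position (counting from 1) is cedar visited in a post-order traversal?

5

Post-order visits the left subtree, then the right subtree, then the node.
At fig: go left to poppy.
  At poppy: go left to plum.
    At plum: no left child.
    At plum: go right to ash.
      At ash: go left to pear.
        pear is a leaf — visit pear.
      At ash: no right child.
      Visit ash.
    Visit plum.
  At poppy: no right child.
  Visit poppy.
At fig: go right to rose.
  At rose: no left child.
  At rose: go right to ivy.
    At ivy: no left child.
    At ivy: go right to yew.
      At yew: go left to cedar.
        cedar is a leaf — visit cedar.
      At yew: no right child.
      Visit yew.
    Visit ivy.
  Visit rose.
Visit fig.
Full post-order sequence: pear, ash, plum, poppy, cedar, yew, ivy, rose, fig.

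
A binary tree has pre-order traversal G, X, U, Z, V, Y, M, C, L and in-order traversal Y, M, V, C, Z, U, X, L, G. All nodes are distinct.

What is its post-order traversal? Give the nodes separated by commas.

M, Y, C, V, Z, U, L, X, G

The first element of pre-order is the root; it splits in-order into left and right subtrees.
Root G: left subtree has 8 nodes {Y, M, V, C, Z, U, X, L}, right has 0 { }.
  Root X: left subtree has 6 nodes {Y, M, V, C, Z, U}, right has 1 {L}.
    Root U: left subtree has 5 nodes {Y, M, V, C, Z}, right has 0 { }.
      Root Z: left subtree has 4 nodes {Y, M, V, C}, right has 0 { }.
        Root V: left subtree has 2 nodes {Y, M}, right has 1 {C}.
          Root Y: left subtree has 0 nodes { }, right has 1 {M}.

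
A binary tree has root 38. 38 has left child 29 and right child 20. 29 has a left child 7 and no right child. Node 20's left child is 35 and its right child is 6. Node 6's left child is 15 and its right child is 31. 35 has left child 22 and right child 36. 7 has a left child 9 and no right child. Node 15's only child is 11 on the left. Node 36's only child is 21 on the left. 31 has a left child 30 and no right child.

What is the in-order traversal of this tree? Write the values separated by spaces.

9 7 29 38 22 35 21 36 20 11 15 6 30 31

In-order visits the left subtree, then the node, then the right subtree.
At 38: go left to 29.
  At 29: go left to 7.
    At 7: go left to 9.
      9 is a leaf — visit 9.
    Visit 7.
    At 7: no right child.
  Visit 29.
  At 29: no right child.
Visit 38.
At 38: go right to 20.
  At 20: go left to 35.
    At 35: go left to 22.
      22 is a leaf — visit 22.
    Visit 35.
    At 35: go right to 36.
      At 36: go left to 21.
        21 is a leaf — visit 21.
      Visit 36.
      At 36: no right child.
  Visit 20.
  At 20: go right to 6.
    At 6: go left to 15.
      At 15: go left to 11.
        11 is a leaf — visit 11.
      Visit 15.
      At 15: no right child.
    Visit 6.
    At 6: go right to 31.
      At 31: go left to 30.
        30 is a leaf — visit 30.
      Visit 31.
      At 31: no right child.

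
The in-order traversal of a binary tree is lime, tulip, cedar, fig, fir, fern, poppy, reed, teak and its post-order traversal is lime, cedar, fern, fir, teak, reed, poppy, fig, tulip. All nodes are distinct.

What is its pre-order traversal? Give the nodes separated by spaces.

tulip lime fig cedar poppy fir fern reed teak

The last element of post-order is the root; it splits in-order into left and right subtrees.
Root tulip: left subtree has 1 node {lime}, right has 7 {cedar, fig, fir, fern, poppy, reed, teak}.
  Root fig: left subtree has 1 node {cedar}, right has 5 {fir, fern, poppy, reed, teak}.
    Root poppy: left subtree has 2 nodes {fir, fern}, right has 2 {reed, teak}.
      Root fir: left subtree has 0 nodes { }, right has 1 {fern}.
      Root reed: left subtree has 0 nodes { }, right has 1 {teak}.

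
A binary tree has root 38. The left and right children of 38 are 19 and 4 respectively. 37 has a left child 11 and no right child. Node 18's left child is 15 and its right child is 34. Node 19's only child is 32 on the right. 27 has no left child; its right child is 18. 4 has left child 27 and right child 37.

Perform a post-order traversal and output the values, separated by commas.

32, 19, 15, 34, 18, 27, 11, 37, 4, 38

Post-order visits the left subtree, then the right subtree, then the node.
At 38: go left to 19.
  At 19: no left child.
  At 19: go right to 32.
    32 is a leaf — visit 32.
  Visit 19.
At 38: go right to 4.
  At 4: go left to 27.
    At 27: no left child.
    At 27: go right to 18.
      At 18: go left to 15.
        15 is a leaf — visit 15.
      At 18: go right to 34.
        34 is a leaf — visit 34.
      Visit 18.
    Visit 27.
  At 4: go right to 37.
    At 37: go left to 11.
      11 is a leaf — visit 11.
    At 37: no right child.
    Visit 37.
  Visit 4.
Visit 38.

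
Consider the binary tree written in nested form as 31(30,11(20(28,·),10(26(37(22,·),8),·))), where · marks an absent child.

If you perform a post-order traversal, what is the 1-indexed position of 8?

6

Post-order visits the left subtree, then the right subtree, then the node.
At 31: go left to 30.
  30 is a leaf — visit 30.
At 31: go right to 11.
  At 11: go left to 20.
    At 20: go left to 28.
      28 is a leaf — visit 28.
    At 20: no right child.
    Visit 20.
  At 11: go right to 10.
    At 10: go left to 26.
      At 26: go left to 37.
        At 37: go left to 22.
          22 is a leaf — visit 22.
        At 37: no right child.
        Visit 37.
      At 26: go right to 8.
        8 is a leaf — visit 8.
      Visit 26.
    At 10: no right child.
    Visit 10.
  Visit 11.
Visit 31.
Full post-order sequence: 30, 28, 20, 22, 37, 8, 26, 10, 11, 31.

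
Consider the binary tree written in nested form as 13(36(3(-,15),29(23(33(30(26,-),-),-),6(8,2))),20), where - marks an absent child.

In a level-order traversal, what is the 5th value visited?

Level-order visits nodes level by level from the root, left to right within each level.
Level 0: 13
Level 1: 36, 20
Level 2: 3, 29
Level 3: 15, 23, 6
Level 4: 33, 8, 2
Level 5: 30
Level 6: 26
Full level-order sequence: 13, 36, 20, 3, 29, 15, 23, 6, 33, 8, 2, 30, 26.

29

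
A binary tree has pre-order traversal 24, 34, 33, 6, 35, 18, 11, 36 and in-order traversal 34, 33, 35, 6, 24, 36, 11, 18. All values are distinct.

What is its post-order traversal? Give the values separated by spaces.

The first element of pre-order is the root; it splits in-order into left and right subtrees.
Root 24: left subtree has 4 nodes {34, 33, 35, 6}, right has 3 {36, 11, 18}.
  Root 34: left subtree has 0 nodes { }, right has 3 {33, 35, 6}.
    Root 33: left subtree has 0 nodes { }, right has 2 {35, 6}.
      Root 6: left subtree has 1 node {35}, right has 0 { }.
  Root 18: left subtree has 2 nodes {36, 11}, right has 0 { }.
    Root 11: left subtree has 1 node {36}, right has 0 { }.

35 6 33 34 36 11 18 24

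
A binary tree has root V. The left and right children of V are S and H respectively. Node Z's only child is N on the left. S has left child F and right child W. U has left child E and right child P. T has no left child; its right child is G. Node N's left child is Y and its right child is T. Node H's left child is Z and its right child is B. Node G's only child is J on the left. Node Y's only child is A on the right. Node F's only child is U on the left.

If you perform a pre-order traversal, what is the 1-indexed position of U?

4

Pre-order visits the node, then its left subtree, then its right subtree.
Visit V.
At V: go left to S.
  Visit S.
  At S: go left to F.
    Visit F.
    At F: go left to U.
      Visit U.
      At U: go left to E.
        E is a leaf — visit E.
      At U: go right to P.
        P is a leaf — visit P.
    At F: no right child.
  At S: go right to W.
    W is a leaf — visit W.
At V: go right to H.
  Visit H.
  At H: go left to Z.
    Visit Z.
    At Z: go left to N.
      Visit N.
      At N: go left to Y.
        Visit Y.
        At Y: no left child.
        At Y: go right to A.
          A is a leaf — visit A.
      At N: go right to T.
        Visit T.
        At T: no left child.
        At T: go right to G.
          Visit G.
          At G: go left to J.
            J is a leaf — visit J.
          At G: no right child.
    At Z: no right child.
  At H: go right to B.
    B is a leaf — visit B.
Full pre-order sequence: V, S, F, U, E, P, W, H, Z, N, Y, A, T, G, J, B.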